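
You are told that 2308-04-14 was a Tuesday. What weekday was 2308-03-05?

Count forward from the earlier date (March 5, 2308) to the later (April 14, 2308):
March 2308: 31 − 5 = 26 days remain.
April 1–14, 2308: 14 days.
Total: 26 + 14 = 40 days.
40 mod 7 = 5, so 5 days before Tuesday is Thursday.

Thursday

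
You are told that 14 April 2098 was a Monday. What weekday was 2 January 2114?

Day-of-year of April 14, 2098: 104.
Day-of-year of January 2, 2114: 2.
2098 has 365 days, so 365 − 104 = 261 days remain in 2098.
Full years 2099–2113: 12 common + 3 leap = 12×365 + 3×366 = 5478 days.
Total: 261 + 5478 + 2 = 5741 days.
5741 mod 7 = 1, so 1 day after Monday is Tuesday.

Tuesday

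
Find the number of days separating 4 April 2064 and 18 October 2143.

29050

From April 4, 2064 to April 4, 2143: 79 years, of which 18 contain a Feb 29 — 61×365 + 18×366 = 28853 days.
(2100 is not a leap year (divisible by 100 but not 400).)
April 2143: 30 − 4 = 26 days remain.
Then May (31), June (30), July (31), August (31), September (30): 31 + 30 + 31 + 31 + 30 = 153 days.
October 1–18, 2143: 18 days.
Residual: 197 days.
Total: 29050 days.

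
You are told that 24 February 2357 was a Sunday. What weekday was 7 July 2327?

Thursday

Count forward from the earlier date (July 7, 2327) to the later (February 24, 2357):
Day-of-year of July 7, 2327: 188.
Day-of-year of February 24, 2357: 55.
2327 has 365 days, so 365 − 188 = 177 days remain in 2327.
Full years 2328–2356: 21 common + 8 leap = 21×365 + 8×366 = 10593 days.
Total: 177 + 10593 + 55 = 10825 days.
10825 mod 7 = 3, so 3 days before Sunday is Thursday.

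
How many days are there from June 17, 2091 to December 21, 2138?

17353

From June 17, 2091 to June 17, 2138: 47 years, of which 11 contain a Feb 29 — 36×365 + 11×366 = 17166 days.
(2100 is not a leap year (divisible by 100 but not 400).)
June 2138: 30 − 17 = 13 days remain.
Then July (31), August (31), September (30), October (31), November (30): 31 + 31 + 30 + 31 + 30 = 153 days.
December 1–21, 2138: 21 days.
Residual: 187 days.
Total: 17353 days.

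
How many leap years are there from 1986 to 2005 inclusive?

Years divisible by 4 in [1986, 2005]: 1988, 1992, 1996, 2000, 2004.
2000 is divisible by 400, so still leap.
No century exceptions apply. Count: 5.

5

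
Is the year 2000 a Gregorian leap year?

Yes

2000 is a leap year (divisible by 400).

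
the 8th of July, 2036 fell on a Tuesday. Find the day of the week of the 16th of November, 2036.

July 2036: 31 − 8 = 23 days remain.
Then August (31), September (30), October (31): 31 + 30 + 31 = 92 days.
November 1–16, 2036: 16 days.
Total: 23 + 92 + 16 = 131 days.
131 mod 7 = 5, so 5 days after Tuesday is Sunday.

Sunday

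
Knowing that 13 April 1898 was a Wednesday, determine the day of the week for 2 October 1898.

Sunday

April 1898: 30 − 13 = 17 days remain.
Then May (31), June (30), July (31), August (31), September (30): 31 + 30 + 31 + 31 + 30 = 153 days.
October 1–2, 1898: 2 days.
Total: 17 + 153 + 2 = 172 days.
172 mod 7 = 4, so 4 days after Wednesday is Sunday.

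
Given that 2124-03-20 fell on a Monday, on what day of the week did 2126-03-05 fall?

Day-of-year of March 20, 2124: 80.
Day-of-year of March 5, 2126: 64.
2124 has 366 days, so 366 − 80 = 286 days remain in 2124.
Full years: 2125: 365. Sum = 365.
Total: 286 + 365 + 64 = 715 days.
715 mod 7 = 1, so 1 day after Monday is Tuesday.

Tuesday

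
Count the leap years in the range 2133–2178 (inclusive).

11

Years divisible by 4 in [2133, 2178]: 2136, 2140, 2144, 2148, 2152, 2156, 2160, 2164, 2168, 2172, 2176.
No century exceptions apply. Count: 11.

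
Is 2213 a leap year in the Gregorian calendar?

No

2213 is not a leap year.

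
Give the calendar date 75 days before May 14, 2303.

February 28, 2303

Count 75 days before May 14, 2303:
February 2303: 28 − 28 = 0 days remain (2303 is not a leap year, so February has 28 days).
Then March (31), April (30): 31 + 30 = 61 days.
May 1–14, 2303: 14 days.
Total: 0 + 61 + 14 = 75 days.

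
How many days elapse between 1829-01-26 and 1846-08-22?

6417

From January 26, 1829 to January 26, 1846: 17 years, of which 4 contain a Feb 29 — 13×365 + 4×366 = 6209 days.
January 1846: 31 − 26 = 5 days remain.
Then February 1846 (28), March (31), April (30), May (31), June (30), July (31): 28 + 31 + 30 + 31 + 30 + 31 = 181 days.
August 1–22, 1846: 22 days.
Residual: 208 days.
Total: 6417 days.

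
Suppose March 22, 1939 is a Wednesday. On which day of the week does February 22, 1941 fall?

Saturday

March 22, 1939 → March 22, 1940: 366 days (1940 is a leap year).
March 1940: 31 − 22 = 9 days remain.
Then 10 full months totalling 306 days.
February 1–22, 1941: 22 days (1941 is not a leap year).
Residual: 337 days.
Total: 703 days.
703 mod 7 = 3, so 3 days after Wednesday is Saturday.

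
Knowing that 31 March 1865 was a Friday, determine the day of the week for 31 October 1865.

Tuesday

March 1865: 31 − 31 = 0 days remain.
Then April (30), May (31), June (30), July (31), August (31), September (30): 30 + 31 + 30 + 31 + 31 + 30 = 183 days.
October 1–31, 1865: 31 days.
Total: 0 + 183 + 31 = 214 days.
214 mod 7 = 4, so 4 days after Friday is Tuesday.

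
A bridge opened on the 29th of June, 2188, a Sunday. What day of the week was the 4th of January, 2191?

Tuesday

June 29, 2188 → June 29, 2189: 365 days.
June 29, 2189 → June 29, 2190: 365 days.
June 2190: 30 − 29 = 1 day remains.
Then July (31), August (31), September (30), October (31), November (30), December (31): 31 + 31 + 30 + 31 + 30 + 31 = 184 days.
January 1–4, 2191: 4 days.
Residual: 189 days.
Total: 919 days.
919 mod 7 = 2, so 2 days after Sunday is Tuesday.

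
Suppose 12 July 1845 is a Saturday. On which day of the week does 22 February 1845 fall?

Count forward from the earlier date (February 22, 1845) to the later (July 12, 1845):
February 1845: 28 − 22 = 6 days remain (1845 is not a leap year, so February has 28 days).
Then March (31), April (30), May (31), June (30): 31 + 30 + 31 + 30 = 122 days.
July 1–12, 1845: 12 days.
Total: 6 + 122 + 12 = 140 days.
140 is a multiple of 7, so 22 February 1845 falls on the same weekday: Saturday.

Saturday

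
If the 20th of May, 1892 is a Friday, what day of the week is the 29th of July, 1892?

Friday

May 1892: 31 − 20 = 11 days remain.
Then June (30): 30 days.
July 1–29, 1892: 29 days.
Total: 11 + 30 + 29 = 70 days.
70 is a multiple of 7, so the 29th of July, 1892 falls on the same weekday: Friday.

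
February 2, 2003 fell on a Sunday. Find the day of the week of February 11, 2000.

Friday

Count forward from the earlier date (February 11, 2000) to the later (February 2, 2003):
Day-of-year of February 11, 2000: 42.
Day-of-year of February 2, 2003: 33.
2000 has 366 days, so 366 − 42 = 324 days remain in 2000.
Full years: 2001: 365; 2002: 365. Sum = 730.
Total: 324 + 730 + 33 = 1087 days.
1087 mod 7 = 2, so 2 days before Sunday is Friday.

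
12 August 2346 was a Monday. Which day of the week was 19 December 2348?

Day-of-year of August 12, 2346: 224.
Day-of-year of December 19, 2348: 354.
2346 has 365 days, so 365 − 224 = 141 days remain in 2346.
Full years: 2347: 365. Sum = 365.
Total: 141 + 365 + 354 = 860 days.
860 mod 7 = 6, so 6 days after Monday is Sunday.

Sunday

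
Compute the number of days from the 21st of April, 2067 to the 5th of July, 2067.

April 2067: 30 − 21 = 9 days remain.
Then May (31), June (30): 31 + 30 = 61 days.
July 1–5, 2067: 5 days.
Total: 9 + 61 + 5 = 75 days.

75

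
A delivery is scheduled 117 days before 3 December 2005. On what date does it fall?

8 August 2005

Count 117 days before December 3, 2005:
August 2005: 31 − 8 = 23 days remain.
Then September (30), October (31), November (30): 30 + 31 + 30 = 91 days.
December 1–3, 2005: 3 days.
Total: 23 + 91 + 3 = 117 days.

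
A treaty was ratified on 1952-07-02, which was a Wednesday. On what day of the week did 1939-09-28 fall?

Thursday

Count forward from the earlier date (September 28, 1939) to the later (July 2, 1952):
From September 28, 1939 to September 28, 1951: 12 years, of which 3 contain a Feb 29 — 9×365 + 3×366 = 4383 days.
September 1951: 30 − 28 = 2 days remain.
Then 9 full months totalling 274 days.
July 1–2, 1952: 2 days.
Residual: 278 days.
Total: 4661 days.
4661 mod 7 = 6, so 6 days before Wednesday is Thursday.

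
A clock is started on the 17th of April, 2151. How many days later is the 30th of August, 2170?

Day-of-year of April 17, 2151: 107.
Day-of-year of August 30, 2170: 242.
2151 has 365 days, so 365 − 107 = 258 days remain in 2151.
Full years 2152–2169: 13 common + 5 leap = 13×365 + 5×366 = 6575 days.
Total: 258 + 6575 + 242 = 7075 days.

7075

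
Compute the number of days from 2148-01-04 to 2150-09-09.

979

January 2148: 31 − 4 = 27 days remain.
Then 31 full months totalling 943 days.
September 1–9, 2150: 9 days.
Total: 27 + 943 + 9 = 979 days.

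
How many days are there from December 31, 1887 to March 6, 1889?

431

Day-of-year of December 31, 1887: 365.
Day-of-year of March 6, 1889: 65.
1887 has 365 days, so 365 − 365 = 0 days remain in 1887.
Full years: 1888: 366. Sum = 366.
Total: 0 + 366 + 65 = 431 days.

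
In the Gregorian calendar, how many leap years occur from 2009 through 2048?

10

Years divisible by 4 in [2009, 2048]: 2012, 2016, 2020, 2024, 2028, 2032, 2036, 2040, 2044, 2048.
No century exceptions apply. Count: 10.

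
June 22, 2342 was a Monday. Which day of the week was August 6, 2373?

Day-of-year of June 22, 2342: 173.
Day-of-year of August 6, 2373: 218.
2342 has 365 days, so 365 − 173 = 192 days remain in 2342.
Full years 2343–2372: 22 common + 8 leap = 22×365 + 8×366 = 10958 days.
Total: 192 + 10958 + 218 = 11368 days.
11368 is a multiple of 7, so August 6, 2373 falls on the same weekday: Monday.

Monday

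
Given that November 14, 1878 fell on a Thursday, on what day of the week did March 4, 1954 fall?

Thursday

From November 14, 1878 to November 14, 1953: 75 years, of which 18 contain a Feb 29 — 57×365 + 18×366 = 27393 days.
(1900 is not a leap year (divisible by 100 but not 400).)
November 1953: 30 − 14 = 16 days remain.
Then December (31), January (31), February 1954 (28): 31 + 31 + 28 = 90 days.
March 1–4, 1954: 4 days.
Residual: 110 days.
Total: 27503 days.
27503 is a multiple of 7, so March 4, 1954 falls on the same weekday: Thursday.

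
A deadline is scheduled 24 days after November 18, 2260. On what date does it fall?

December 12, 2260

Count 24 days after November 18, 2260:
November 2260: 30 − 18 = 12 days remain.
December 1–12, 2260: 12 days.
Total: 12 + 12 = 24 days.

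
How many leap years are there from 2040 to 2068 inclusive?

8

Years divisible by 4 in [2040, 2068]: 2040, 2044, 2048, 2052, 2056, 2060, 2064, 2068.
No century exceptions apply. Count: 8.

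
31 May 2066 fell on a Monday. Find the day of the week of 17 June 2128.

Thursday

Day-of-year of May 31, 2066: 151.
Day-of-year of June 17, 2128: 169.
2066 has 365 days, so 365 − 151 = 214 days remain in 2066.
Full years 2067–2127: 47 common + 14 leap = 47×365 + 14×366 = 22279 days.
Total: 214 + 22279 + 169 = 22662 days.
22662 mod 7 = 3, so 3 days after Monday is Thursday.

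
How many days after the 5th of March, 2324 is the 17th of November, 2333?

From March 5, 2324 to March 5, 2333: 9 years, of which 2 contain a Feb 29 — 7×365 + 2×366 = 3287 days.
March 2333: 31 − 5 = 26 days remain.
Then April (30), May (31), June (30), July (31), August (31), September (30), October (31): 30 + 31 + 30 + 31 + 31 + 30 + 31 = 214 days.
November 1–17, 2333: 17 days.
Residual: 257 days.
Total: 3544 days.

3544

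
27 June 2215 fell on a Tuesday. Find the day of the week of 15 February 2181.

Count forward from the earlier date (February 15, 2181) to the later (June 27, 2215):
Day-of-year of February 15, 2181: 46.
Day-of-year of June 27, 2215: 178.
2181 has 365 days, so 365 − 46 = 319 days remain in 2181.
Full years 2182–2214: 26 common + 7 leap = 26×365 + 7×366 = 12052 days.
Total: 319 + 12052 + 178 = 12549 days.
12549 mod 7 = 5, so 5 days before Tuesday is Thursday.

Thursday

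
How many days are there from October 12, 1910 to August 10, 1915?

October 12, 1910 → October 12, 1911: 365 days.
October 12, 1911 → October 12, 1912: 366 days (1912 is a leap year).
October 12, 1912 → October 12, 1913: 365 days.
October 12, 1913 → October 12, 1914: 365 days.
October 1914: 31 − 12 = 19 days remain.
Then 9 full months totalling 273 days.
August 1–10, 1915: 10 days.
Residual: 302 days.
Total: 1763 days.

1763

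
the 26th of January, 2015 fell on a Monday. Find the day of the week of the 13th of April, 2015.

Monday

January 2015: 31 − 26 = 5 days remain.
Then February 2015 (28), March (31): 28 + 31 = 59 days.
April 1–13, 2015: 13 days.
Total: 5 + 59 + 13 = 77 days.
77 is a multiple of 7, so the 13th of April, 2015 falls on the same weekday: Monday.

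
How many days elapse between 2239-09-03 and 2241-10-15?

September 3, 2239 → September 3, 2240: 366 days (2240 is a leap year).
September 3, 2240 → September 3, 2241: 365 days.
September 2241: 30 − 3 = 27 days remain.
October 1–15, 2241: 15 days.
Residual: 42 days.
Total: 773 days.

773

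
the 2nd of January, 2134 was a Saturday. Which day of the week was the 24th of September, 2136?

Monday

January 2, 2134 → January 2, 2135: 365 days.
January 2, 2135 → January 2, 2136: 365 days.
January 2136: 31 − 2 = 29 days remain.
Then February 2136 (29), March (31), April (30), May (31), June (30), July (31), August (31): 29 + 31 + 30 + 31 + 30 + 31 + 31 = 213 days.
September 1–24, 2136: 24 days.
Residual: 266 days.
Total: 996 days.
996 mod 7 = 2, so 2 days after Saturday is Monday.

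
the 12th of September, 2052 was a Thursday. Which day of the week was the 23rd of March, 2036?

Sunday

Count forward from the earlier date (March 23, 2036) to the later (September 12, 2052):
From March 23, 2036 to March 23, 2052: 16 years, of which 4 contain a Feb 29 — 12×365 + 4×366 = 5844 days.
March 2052: 31 − 23 = 8 days remain.
Then April (30), May (31), June (30), July (31), August (31): 30 + 31 + 30 + 31 + 31 = 153 days.
September 1–12, 2052: 12 days.
Residual: 173 days.
Total: 6017 days.
6017 mod 7 = 4, so 4 days before Thursday is Sunday.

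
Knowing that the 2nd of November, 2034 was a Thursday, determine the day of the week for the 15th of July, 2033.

Count forward from the earlier date (July 15, 2033) to the later (November 2, 2034):
Day-of-year of July 15, 2033: 196.
Day-of-year of November 2, 2034: 306.
2033 has 365 days, so 365 − 196 = 169 days remain in 2033.
Total: 169 + 306 = 475 days.
475 mod 7 = 6, so 6 days before Thursday is Friday.

Friday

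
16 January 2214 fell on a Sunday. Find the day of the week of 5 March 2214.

January 2214: 31 − 16 = 15 days remain.
Then February 2214 (28): 28 days.
March 1–5, 2214: 5 days.
Total: 15 + 28 + 5 = 48 days.
48 mod 7 = 6, so 6 days after Sunday is Saturday.

Saturday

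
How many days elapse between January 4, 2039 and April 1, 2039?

87

January 2039: 31 − 4 = 27 days remain.
Then February 2039 (28), March (31): 28 + 31 = 59 days.
April 1, 2039: 1 day.
Total: 27 + 59 + 1 = 87 days.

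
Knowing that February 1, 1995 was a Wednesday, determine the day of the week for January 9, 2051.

Monday

From February 1, 1995 to February 1, 2050: 55 years, of which 14 contain a Feb 29 — 41×365 + 14×366 = 20089 days.
(2000 is a leap year (divisible by 400).)
February 2050: 28 − 1 = 27 days remain (2050 is not a leap year, so February has 28 days).
Then 10 full months totalling 306 days.
January 1–9, 2051: 9 days.
Residual: 342 days.
Total: 20431 days.
20431 mod 7 = 5, so 5 days after Wednesday is Monday.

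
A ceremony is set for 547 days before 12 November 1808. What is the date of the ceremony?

15 May 1807

Count 547 days before November 12, 1808:
Day-of-year of May 15, 1807: 135.
Day-of-year of November 12, 1808: 317.
1807 has 365 days, so 365 − 135 = 230 days remain in 1807.
Total: 230 + 317 = 547 days.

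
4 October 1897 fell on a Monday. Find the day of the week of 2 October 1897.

Count forward from the earlier date (October 2, 1897) to the later (October 4, 1897):
Within October 1897: 4 − 2 = 2 days.
2 mod 7 = 2, so 2 days before Monday is Saturday.

Saturday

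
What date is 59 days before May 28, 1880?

March 30, 1880

Count 59 days before May 28, 1880:
March 1880: 31 − 30 = 1 day remains.
Then April (30): 30 days.
May 1–28, 1880: 28 days.
Total: 1 + 30 + 28 = 59 days.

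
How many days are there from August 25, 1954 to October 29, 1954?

65

August 1954: 31 − 25 = 6 days remain.
Then September (30): 30 days.
October 1–29, 1954: 29 days.
Total: 6 + 30 + 29 = 65 days.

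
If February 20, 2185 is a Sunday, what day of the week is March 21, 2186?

Tuesday

February 20, 2185 → February 20, 2186: 365 days.
February 2186: 28 − 20 = 8 days remain (2186 is not a leap year, so February has 28 days).
March 1–21, 2186: 21 days.
Residual: 29 days.
Total: 394 days.
394 mod 7 = 2, so 2 days after Sunday is Tuesday.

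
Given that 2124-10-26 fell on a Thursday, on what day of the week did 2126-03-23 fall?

October 2124: 31 − 26 = 5 days remain.
Then 16 full months totalling 485 days.
March 1–23, 2126: 23 days.
Total: 5 + 485 + 23 = 513 days.
513 mod 7 = 2, so 2 days after Thursday is Saturday.

Saturday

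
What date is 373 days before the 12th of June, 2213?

the 4th of June, 2212

Count 373 days before June 12, 2213:
June 2212: 30 − 4 = 26 days remain.
Then 11 full months totalling 335 days.
June 1–12, 2213: 12 days.
Total: 26 + 335 + 12 = 373 days.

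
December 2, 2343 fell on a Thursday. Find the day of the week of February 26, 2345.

Monday

Day-of-year of December 2, 2343: 336.
Day-of-year of February 26, 2345: 57.
2343 has 365 days, so 365 − 336 = 29 days remain in 2343.
Full years: 2344: 366. Sum = 366.
Total: 29 + 366 + 57 = 452 days.
452 mod 7 = 4, so 4 days after Thursday is Monday.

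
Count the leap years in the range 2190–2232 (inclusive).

Years divisible by 4 in [2190, 2232]: 2192, 2196, 2200, 2204, 2208, 2212, 2216, 2220, 2224, 2228, 2232.
Of these, 2200 is divisible by 100 but not 400, so not leap.
Leap years: 11 − 1 = 10.

10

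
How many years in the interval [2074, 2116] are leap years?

Years divisible by 4 in [2074, 2116]: 2076, 2080, 2084, 2088, 2092, 2096, 2100, 2104, 2108, 2112, 2116.
Of these, 2100 is divisible by 100 but not 400, so not leap.
Leap years: 11 − 1 = 10.

10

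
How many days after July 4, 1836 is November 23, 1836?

142

July 1836: 31 − 4 = 27 days remain.
Then August (31), September (30), October (31): 31 + 30 + 31 = 92 days.
November 1–23, 1836: 23 days.
Total: 27 + 92 + 23 = 142 days.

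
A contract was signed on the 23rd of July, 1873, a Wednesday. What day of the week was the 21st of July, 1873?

Monday

Count forward from the earlier date (July 21, 1873) to the later (July 23, 1873):
Within July 1873: 23 − 21 = 2 days.
2 mod 7 = 2, so 2 days before Wednesday is Monday.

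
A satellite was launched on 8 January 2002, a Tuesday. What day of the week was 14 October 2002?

Monday

January 2002: 31 − 8 = 23 days remain.
Then February 2002 (28), March (31), April (30), May (31), June (30), July (31), August (31), September (30): 28 + 31 + 30 + 31 + 30 + 31 + 31 + 30 = 242 days.
October 1–14, 2002: 14 days.
Total: 23 + 242 + 14 = 279 days.
279 mod 7 = 6, so 6 days after Tuesday is Monday.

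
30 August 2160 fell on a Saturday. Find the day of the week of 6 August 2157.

Count forward from the earlier date (August 6, 2157) to the later (August 30, 2160):
Day-of-year of August 6, 2157: 218.
Day-of-year of August 30, 2160: 243.
2157 has 365 days, so 365 − 218 = 147 days remain in 2157.
Full years: 2158: 365; 2159: 365. Sum = 730.
Total: 147 + 730 + 243 = 1120 days.
1120 is a multiple of 7, so 6 August 2157 falls on the same weekday: Saturday.

Saturday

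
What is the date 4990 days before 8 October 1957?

9 February 1944

Count 4990 days before October 8, 1957:
Day-of-year of February 9, 1944: 40.
Day-of-year of October 8, 1957: 281.
1944 has 366 days, so 366 − 40 = 326 days remain in 1944.
Full years 1945–1956: 9 common + 3 leap = 9×365 + 3×366 = 4383 days.
Total: 326 + 4383 + 281 = 4990 days.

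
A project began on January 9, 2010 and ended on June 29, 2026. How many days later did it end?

6015

From January 9, 2010 to January 9, 2026: 16 years, of which 4 contain a Feb 29 — 12×365 + 4×366 = 5844 days.
January 2026: 31 − 9 = 22 days remain.
Then February 2026 (28), March (31), April (30), May (31): 28 + 31 + 30 + 31 = 120 days.
June 1–29, 2026: 29 days.
Residual: 171 days.
Total: 6015 days.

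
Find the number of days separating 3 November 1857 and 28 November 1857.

Within November 1857: 28 − 3 = 25 days.

25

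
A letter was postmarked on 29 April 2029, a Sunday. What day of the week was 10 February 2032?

April 29, 2029 → April 29, 2030: 365 days.
April 29, 2030 → April 29, 2031: 365 days.
April 2031: 30 − 29 = 1 day remains.
Then 9 full months totalling 276 days.
February 1–10, 2032: 10 days (2032 is a leap year).
Residual: 287 days.
Total: 1017 days.
1017 mod 7 = 2, so 2 days after Sunday is Tuesday.

Tuesday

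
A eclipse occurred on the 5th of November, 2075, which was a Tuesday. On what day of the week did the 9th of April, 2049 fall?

Friday

Count forward from the earlier date (April 9, 2049) to the later (November 5, 2075):
Day-of-year of April 9, 2049: 99.
Day-of-year of November 5, 2075: 309.
2049 has 365 days, so 365 − 99 = 266 days remain in 2049.
Full years 2050–2074: 19 common + 6 leap = 19×365 + 6×366 = 9131 days.
Total: 266 + 9131 + 309 = 9706 days.
9706 mod 7 = 4, so 4 days before Tuesday is Friday.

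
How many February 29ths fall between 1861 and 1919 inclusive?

Years divisible by 4: 1864, 1868, …, 1916 — 14 in all.
Of these, 1900 is divisible by 100 but not 400, so not leap.
Leap years: 14 − 1 = 13.

13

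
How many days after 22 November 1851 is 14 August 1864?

From November 22, 1851 to November 22, 1863: 12 years, of which 3 contain a Feb 29 — 9×365 + 3×366 = 4383 days.
November 1863: 30 − 22 = 8 days remain.
Then December (31), January (31), February 1864 (29), March (31), April (30), May (31), June (30), July (31): 31 + 31 + 29 + 31 + 30 + 31 + 30 + 31 = 244 days.
August 1–14, 1864: 14 days.
Residual: 266 days.
Total: 4649 days.

4649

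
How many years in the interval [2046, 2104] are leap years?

14

Years divisible by 4: 2048, 2052, …, 2104 — 15 in all.
Of these, 2100 is divisible by 100 but not 400, so not leap.
Leap years: 15 − 1 = 14.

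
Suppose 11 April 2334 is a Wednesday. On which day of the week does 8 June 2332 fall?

Wednesday

Count forward from the earlier date (June 8, 2332) to the later (April 11, 2334):
Day-of-year of June 8, 2332: 160.
Day-of-year of April 11, 2334: 101.
2332 has 366 days, so 366 − 160 = 206 days remain in 2332.
Full years: 2333: 365. Sum = 365.
Total: 206 + 365 + 101 = 672 days.
672 is a multiple of 7, so 8 June 2332 falls on the same weekday: Wednesday.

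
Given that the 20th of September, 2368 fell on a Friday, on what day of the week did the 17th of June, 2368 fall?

Count forward from the earlier date (June 17, 2368) to the later (September 20, 2368):
June 2368: 30 − 17 = 13 days remain.
Then July (31), August (31): 31 + 31 = 62 days.
September 1–20, 2368: 20 days.
Total: 13 + 62 + 20 = 95 days.
95 mod 7 = 4, so 4 days before Friday is Monday.

Monday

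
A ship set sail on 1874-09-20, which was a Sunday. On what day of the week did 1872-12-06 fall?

Friday

Count forward from the earlier date (December 6, 1872) to the later (September 20, 1874):
December 6, 1872 → December 6, 1873: 365 days.
December 1873: 31 − 6 = 25 days remain.
Then January (31), February 1874 (28), March (31), April (30), May (31), June (30), July (31), August (31): 31 + 28 + 31 + 30 + 31 + 30 + 31 + 31 = 243 days.
September 1–20, 1874: 20 days.
Residual: 288 days.
Total: 653 days.
653 mod 7 = 2, so 2 days before Sunday is Friday.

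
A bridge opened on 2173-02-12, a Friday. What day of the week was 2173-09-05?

February 2173: 28 − 12 = 16 days remain (2173 is not a leap year, so February has 28 days).
Then March (31), April (30), May (31), June (30), July (31), August (31): 31 + 30 + 31 + 30 + 31 + 31 = 184 days.
September 1–5, 2173: 5 days.
Total: 16 + 184 + 5 = 205 days.
205 mod 7 = 2, so 2 days after Friday is Sunday.

Sunday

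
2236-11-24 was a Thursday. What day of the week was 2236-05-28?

Count forward from the earlier date (May 28, 2236) to the later (November 24, 2236):
May 2236: 31 − 28 = 3 days remain.
Then June (30), July (31), August (31), September (30), October (31): 30 + 31 + 31 + 30 + 31 = 153 days.
November 1–24, 2236: 24 days.
Total: 3 + 153 + 24 = 180 days.
180 mod 7 = 5, so 5 days before Thursday is Saturday.

Saturday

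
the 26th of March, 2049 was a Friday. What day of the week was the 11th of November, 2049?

Thursday

March 2049: 31 − 26 = 5 days remain.
Then April (30), May (31), June (30), July (31), August (31), September (30), October (31): 30 + 31 + 30 + 31 + 31 + 30 + 31 = 214 days.
November 1–11, 2049: 11 days.
Total: 5 + 214 + 11 = 230 days.
230 mod 7 = 6, so 6 days after Friday is Thursday.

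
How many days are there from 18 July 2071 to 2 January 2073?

July 2071: 31 − 18 = 13 days remain.
Then 17 full months totalling 519 days.
January 1–2, 2073: 2 days.
Total: 13 + 519 + 2 = 534 days.

534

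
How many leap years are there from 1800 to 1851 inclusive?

12

Years divisible by 4: 1800, 1804, …, 1848 — 13 in all.
Of these, 1800 is divisible by 100 but not 400, so not leap.
Leap years: 13 − 1 = 12.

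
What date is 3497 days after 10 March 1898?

7 October 1907

Count 3497 days after March 10, 1898:
From March 10, 1898 to March 10, 1907: 9 years, of which 1 contains a Feb 29 — 8×365 + 1×366 = 3286 days.
(1900 is not a leap year (divisible by 100 but not 400).)
March 1907: 31 − 10 = 21 days remain.
Then April (30), May (31), June (30), July (31), August (31), September (30): 30 + 31 + 30 + 31 + 31 + 30 = 183 days.
October 1–7, 1907: 7 days.
Residual: 211 days.
Total: 3497 days.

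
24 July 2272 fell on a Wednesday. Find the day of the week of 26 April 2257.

Count forward from the earlier date (April 26, 2257) to the later (July 24, 2272):
From April 26, 2257 to April 26, 2272: 15 years, of which 4 contain a Feb 29 — 11×365 + 4×366 = 5479 days.
April 2272: 30 − 26 = 4 days remain.
Then May (31), June (30): 31 + 30 = 61 days.
July 1–24, 2272: 24 days.
Residual: 89 days.
Total: 5568 days.
5568 mod 7 = 3, so 3 days before Wednesday is Sunday.

Sunday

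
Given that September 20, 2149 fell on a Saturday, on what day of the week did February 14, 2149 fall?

Count forward from the earlier date (February 14, 2149) to the later (September 20, 2149):
February 2149: 28 − 14 = 14 days remain (2149 is not a leap year, so February has 28 days).
Then March (31), April (30), May (31), June (30), July (31), August (31): 31 + 30 + 31 + 30 + 31 + 31 = 184 days.
September 1–20, 2149: 20 days.
Total: 14 + 184 + 20 = 218 days.
218 mod 7 = 1, so 1 day before Saturday is Friday.

Friday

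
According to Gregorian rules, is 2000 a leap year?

Yes

2000 is a leap year (divisible by 400).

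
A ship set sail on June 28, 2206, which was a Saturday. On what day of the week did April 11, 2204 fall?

Count forward from the earlier date (April 11, 2204) to the later (June 28, 2206):
Day-of-year of April 11, 2204: 102.
Day-of-year of June 28, 2206: 179.
2204 has 366 days, so 366 − 102 = 264 days remain in 2204.
Full years: 2205: 365. Sum = 365.
Total: 264 + 365 + 179 = 808 days.
808 mod 7 = 3, so 3 days before Saturday is Wednesday.

Wednesday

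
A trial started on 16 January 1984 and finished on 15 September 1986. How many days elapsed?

Day-of-year of January 16, 1984: 16.
Day-of-year of September 15, 1986: 258.
1984 has 366 days, so 366 − 16 = 350 days remain in 1984.
Full years: 1985: 365. Sum = 365.
Total: 350 + 365 + 258 = 973 days.

973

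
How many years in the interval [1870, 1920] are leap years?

12

Years divisible by 4: 1872, 1876, …, 1920 — 13 in all.
Of these, 1900 is divisible by 100 but not 400, so not leap.
Leap years: 13 − 1 = 12.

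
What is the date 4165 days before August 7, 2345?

March 13, 2334

Count 4165 days before August 7, 2345:
Day-of-year of March 13, 2334: 72.
Day-of-year of August 7, 2345: 219.
2334 has 365 days, so 365 − 72 = 293 days remain in 2334.
Full years 2335–2344: 7 common + 3 leap = 7×365 + 3×366 = 3653 days.
Total: 293 + 3653 + 219 = 4165 days.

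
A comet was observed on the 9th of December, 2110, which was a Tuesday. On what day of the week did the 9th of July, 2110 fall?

Wednesday

Count forward from the earlier date (July 9, 2110) to the later (December 9, 2110):
July 2110: 31 − 9 = 22 days remain.
Then August (31), September (30), October (31), November (30): 31 + 30 + 31 + 30 = 122 days.
December 1–9, 2110: 9 days.
Total: 22 + 122 + 9 = 153 days.
153 mod 7 = 6, so 6 days before Tuesday is Wednesday.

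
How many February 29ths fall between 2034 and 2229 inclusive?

47

Years divisible by 4: 2036, 2040, …, 2228 — 49 in all.
Of these, 2100, 2200 are divisible by 100 but not 400, so not leap.
Leap years: 49 − 2 = 47.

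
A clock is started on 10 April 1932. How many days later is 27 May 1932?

47

April 1932: 30 − 10 = 20 days remain.
May 1–27, 1932: 27 days.
Total: 20 + 27 = 47 days.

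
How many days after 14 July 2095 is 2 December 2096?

Day-of-year of July 14, 2095: 195.
Day-of-year of December 2, 2096: 337.
2095 has 365 days, so 365 − 195 = 170 days remain in 2095.
Total: 170 + 337 = 507 days.

507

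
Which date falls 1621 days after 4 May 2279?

11 October 2283

Count 1621 days after May 4, 2279:
May 4, 2279 → May 4, 2280: 366 days (2280 is a leap year).
May 4, 2280 → May 4, 2281: 365 days.
May 4, 2281 → May 4, 2282: 365 days.
May 4, 2282 → May 4, 2283: 365 days.
May 2283: 31 − 4 = 27 days remain.
Then June (30), July (31), August (31), September (30): 30 + 31 + 31 + 30 = 122 days.
October 1–11, 2283: 11 days.
Residual: 160 days.
Total: 1621 days.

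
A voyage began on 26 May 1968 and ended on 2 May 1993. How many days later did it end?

9107

From May 26, 1968 to May 26, 1992: 24 years, of which 6 contain a Feb 29 — 18×365 + 6×366 = 8766 days.
May 1992: 31 − 26 = 5 days remain.
Then 11 full months totalling 334 days.
May 1–2, 1993: 2 days.
Residual: 341 days.
Total: 9107 days.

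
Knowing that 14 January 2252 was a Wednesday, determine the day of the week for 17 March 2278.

From January 14, 2252 to January 14, 2278: 26 years, of which 7 contain a Feb 29 — 19×365 + 7×366 = 9497 days.
January 2278: 31 − 14 = 17 days remain.
Then February 2278 (28): 28 days.
March 1–17, 2278: 17 days.
Residual: 62 days.
Total: 9559 days.
9559 mod 7 = 4, so 4 days after Wednesday is Sunday.

Sunday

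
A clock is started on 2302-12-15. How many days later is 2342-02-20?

Day-of-year of December 15, 2302: 349.
Day-of-year of February 20, 2342: 51.
2302 has 365 days, so 365 − 349 = 16 days remain in 2302.
Full years 2303–2341: 29 common + 10 leap = 29×365 + 10×366 = 14245 days.
Total: 16 + 14245 + 51 = 14312 days.

14312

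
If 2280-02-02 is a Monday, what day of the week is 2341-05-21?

Wednesday

Day-of-year of February 2, 2280: 33.
Day-of-year of May 21, 2341: 141.
2280 has 366 days, so 366 − 33 = 333 days remain in 2280.
Full years 2281–2340: 46 common + 14 leap = 46×365 + 14×366 = 21914 days.
Total: 333 + 21914 + 141 = 22388 days.
22388 mod 7 = 2, so 2 days after Monday is Wednesday.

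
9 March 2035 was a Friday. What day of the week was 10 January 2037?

Day-of-year of March 9, 2035: 68.
Day-of-year of January 10, 2037: 10.
2035 has 365 days, so 365 − 68 = 297 days remain in 2035.
Full years: 2036: 366. Sum = 366.
Total: 297 + 366 + 10 = 673 days.
673 mod 7 = 1, so 1 day after Friday is Saturday.

Saturday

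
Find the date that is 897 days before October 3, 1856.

April 20, 1854

Count 897 days before October 3, 1856:
Day-of-year of April 20, 1854: 110.
Day-of-year of October 3, 1856: 277.
1854 has 365 days, so 365 − 110 = 255 days remain in 1854.
Full years: 1855: 365. Sum = 365.
Total: 255 + 365 + 277 = 897 days.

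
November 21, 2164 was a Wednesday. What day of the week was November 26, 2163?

Count forward from the earlier date (November 26, 2163) to the later (November 21, 2164):
Day-of-year of November 26, 2163: 330.
Day-of-year of November 21, 2164: 326.
2163 has 365 days, so 365 − 330 = 35 days remain in 2163.
Total: 35 + 326 = 361 days.
361 mod 7 = 4, so 4 days before Wednesday is Saturday.

Saturday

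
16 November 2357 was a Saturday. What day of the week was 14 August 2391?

Day-of-year of November 16, 2357: 320.
Day-of-year of August 14, 2391: 226.
2357 has 365 days, so 365 − 320 = 45 days remain in 2357.
Full years 2358–2390: 25 common + 8 leap = 25×365 + 8×366 = 12053 days.
Total: 45 + 12053 + 226 = 12324 days.
12324 mod 7 = 4, so 4 days after Saturday is Wednesday.

Wednesday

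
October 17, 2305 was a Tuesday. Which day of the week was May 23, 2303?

Count forward from the earlier date (May 23, 2303) to the later (October 17, 2305):
Day-of-year of May 23, 2303: 143.
Day-of-year of October 17, 2305: 290.
2303 has 365 days, so 365 − 143 = 222 days remain in 2303.
Full years: 2304: 366. Sum = 366.
Total: 222 + 366 + 290 = 878 days.
878 mod 7 = 3, so 3 days before Tuesday is Saturday.

Saturday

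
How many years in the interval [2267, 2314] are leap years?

Years divisible by 4 in [2267, 2314]: 2268, 2272, 2276, 2280, 2284, 2288, 2292, 2296, 2300, 2304, 2308, 2312.
Of these, 2300 is divisible by 100 but not 400, so not leap.
Leap years: 12 − 1 = 11.

11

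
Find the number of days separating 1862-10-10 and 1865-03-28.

900

Day-of-year of October 10, 1862: 283.
Day-of-year of March 28, 1865: 87.
1862 has 365 days, so 365 − 283 = 82 days remain in 1862.
Full years: 1863: 365; 1864: 366. Sum = 731.
Total: 82 + 731 + 87 = 900 days.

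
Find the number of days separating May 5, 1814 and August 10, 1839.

9228

Day-of-year of May 5, 1814: 125.
Day-of-year of August 10, 1839: 222.
1814 has 365 days, so 365 − 125 = 240 days remain in 1814.
Full years 1815–1838: 18 common + 6 leap = 18×365 + 6×366 = 8766 days.
Total: 240 + 8766 + 222 = 9228 days.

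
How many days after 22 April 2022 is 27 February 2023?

April 2022: 30 − 22 = 8 days remain.
Then 9 full months totalling 276 days.
February 1–27, 2023: 27 days (2023 is not a leap year).
Residual: 311 days.
Total: 311 days.

311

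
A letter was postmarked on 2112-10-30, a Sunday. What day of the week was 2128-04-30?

Day-of-year of October 30, 2112: 304.
Day-of-year of April 30, 2128: 121.
2112 has 366 days, so 366 − 304 = 62 days remain in 2112.
Full years 2113–2127: 12 common + 3 leap = 12×365 + 3×366 = 5478 days.
Total: 62 + 5478 + 121 = 5661 days.
5661 mod 7 = 5, so 5 days after Sunday is Friday.

Friday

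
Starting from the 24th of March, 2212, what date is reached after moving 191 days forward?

the 1st of October, 2212

Count 191 days after March 24, 2212:
March 2212: 31 − 24 = 7 days remain.
Then April (30), May (31), June (30), July (31), August (31), September (30): 30 + 31 + 30 + 31 + 31 + 30 = 183 days.
October 1, 2212: 1 day.
Total: 7 + 183 + 1 = 191 days.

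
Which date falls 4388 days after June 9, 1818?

June 14, 1830

Count 4388 days after June 9, 1818:
From June 9, 1818 to June 9, 1830: 12 years, of which 3 contain a Feb 29 — 9×365 + 3×366 = 4383 days.
Within June 1830: 14 − 9 = 5 days.
Total: 4388 days.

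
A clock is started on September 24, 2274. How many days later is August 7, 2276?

September 24, 2274 → September 24, 2275: 365 days.
September 2275: 30 − 24 = 6 days remain.
Then 10 full months totalling 305 days.
August 1–7, 2276: 7 days.
Residual: 318 days.
Total: 683 days.

683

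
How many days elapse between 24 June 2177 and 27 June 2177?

3

Within June 2177: 27 − 24 = 3 days.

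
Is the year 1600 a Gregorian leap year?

Yes

1600 is a leap year (divisible by 400).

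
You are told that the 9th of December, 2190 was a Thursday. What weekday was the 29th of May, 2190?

Count forward from the earlier date (May 29, 2190) to the later (December 9, 2190):
May 2190: 31 − 29 = 2 days remain.
Then June (30), July (31), August (31), September (30), October (31), November (30): 30 + 31 + 31 + 30 + 31 + 30 = 183 days.
December 1–9, 2190: 9 days.
Total: 2 + 183 + 9 = 194 days.
194 mod 7 = 5, so 5 days before Thursday is Saturday.

Saturday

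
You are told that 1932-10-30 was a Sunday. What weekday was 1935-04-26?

Friday

October 30, 1932 → October 30, 1933: 365 days.
October 30, 1933 → October 30, 1934: 365 days.
October 1934: 31 − 30 = 1 day remains.
Then November (30), December (31), January (31), February 1935 (28), March (31): 30 + 31 + 31 + 28 + 31 = 151 days.
April 1–26, 1935: 26 days.
Residual: 178 days.
Total: 908 days.
908 mod 7 = 5, so 5 days after Sunday is Friday.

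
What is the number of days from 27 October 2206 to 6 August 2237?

Day-of-year of October 27, 2206: 300.
Day-of-year of August 6, 2237: 218.
2206 has 365 days, so 365 − 300 = 65 days remain in 2206.
Full years 2207–2236: 22 common + 8 leap = 22×365 + 8×366 = 10958 days.
Total: 65 + 10958 + 218 = 11241 days.

11241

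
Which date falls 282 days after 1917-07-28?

1918-05-06

Count 282 days after July 28, 1917:
July 1917: 31 − 28 = 3 days remain.
Then 9 full months totalling 273 days.
May 1–6, 1918: 6 days.
Residual: 282 days.
Total: 282 days.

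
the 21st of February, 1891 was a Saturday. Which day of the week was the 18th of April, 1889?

Count forward from the earlier date (April 18, 1889) to the later (February 21, 1891):
April 18, 1889 → April 18, 1890: 365 days.
April 1890: 30 − 18 = 12 days remain.
Then 9 full months totalling 276 days.
February 1–21, 1891: 21 days (1891 is not a leap year).
Residual: 309 days.
Total: 674 days.
674 mod 7 = 2, so 2 days before Saturday is Thursday.

Thursday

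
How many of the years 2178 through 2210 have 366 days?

Years divisible by 4 in [2178, 2210]: 2180, 2184, 2188, 2192, 2196, 2200, 2204, 2208.
Of these, 2200 is divisible by 100 but not 400, so not leap.
Leap years: 8 − 1 = 7.

7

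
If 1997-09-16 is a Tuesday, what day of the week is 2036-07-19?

Saturday

Day-of-year of September 16, 1997: 259.
Day-of-year of July 19, 2036: 201.
1997 has 365 days, so 365 − 259 = 106 days remain in 1997.
Full years 1998–2035: 29 common + 9 leap = 29×365 + 9×366 = 13879 days.
Total: 106 + 13879 + 201 = 14186 days.
14186 mod 7 = 4, so 4 days after Tuesday is Saturday.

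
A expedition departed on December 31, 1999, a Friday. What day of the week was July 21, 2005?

Day-of-year of December 31, 1999: 365.
Day-of-year of July 21, 2005: 202.
1999 has 365 days, so 365 − 365 = 0 days remain in 1999.
Full years: 2000: 366; 2001: 365; 2002: 365; 2003: 365; 2004: 366. Sum = 1827.
Total: 0 + 1827 + 202 = 2029 days.
2029 mod 7 = 6, so 6 days after Friday is Thursday.

Thursday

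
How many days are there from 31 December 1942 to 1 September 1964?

7915

From December 31, 1942 to December 31, 1963: 21 years, of which 5 contain a Feb 29 — 16×365 + 5×366 = 7670 days.
December 1963: 31 − 31 = 0 days remain.
Then January (31), February 1964 (29), March (31), April (30), May (31), June (30), July (31), August (31): 31 + 29 + 31 + 30 + 31 + 30 + 31 + 31 = 244 days.
September 1, 1964: 1 day.
Residual: 245 days.
Total: 7915 days.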